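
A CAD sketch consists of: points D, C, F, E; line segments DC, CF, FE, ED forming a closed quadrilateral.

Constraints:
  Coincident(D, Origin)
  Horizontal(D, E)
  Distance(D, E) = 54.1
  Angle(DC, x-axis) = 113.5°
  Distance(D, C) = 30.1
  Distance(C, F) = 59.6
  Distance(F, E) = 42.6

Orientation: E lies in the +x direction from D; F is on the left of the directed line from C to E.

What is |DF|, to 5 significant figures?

62.068

D is at the origin; DE is horizontal with |DE| = 54.1 and E in +x, so E = (54.1, 0). DC runs at 113.5° with |DC| = 30.1, so C = (-12.002, 27.604). F is determined by |CF| = 59.6 and |FE| = 42.6 together: it lies at the intersection of circle(C, 59.6) and circle(E, 42.6). With |CE| = 71.634, the foot of the radical line on CE is 47.944 from C and the perpendicular offset is √(59.6² − 47.944²) = 35.405. Taking the left-of-CE solution: F = (45.882, 41.800).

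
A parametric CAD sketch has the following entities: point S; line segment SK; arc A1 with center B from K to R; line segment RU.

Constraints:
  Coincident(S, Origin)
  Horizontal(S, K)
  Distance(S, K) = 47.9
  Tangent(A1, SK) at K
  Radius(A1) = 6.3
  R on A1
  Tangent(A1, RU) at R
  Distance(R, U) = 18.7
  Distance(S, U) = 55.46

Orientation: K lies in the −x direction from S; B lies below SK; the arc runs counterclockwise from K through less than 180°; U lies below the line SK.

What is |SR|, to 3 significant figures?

54.6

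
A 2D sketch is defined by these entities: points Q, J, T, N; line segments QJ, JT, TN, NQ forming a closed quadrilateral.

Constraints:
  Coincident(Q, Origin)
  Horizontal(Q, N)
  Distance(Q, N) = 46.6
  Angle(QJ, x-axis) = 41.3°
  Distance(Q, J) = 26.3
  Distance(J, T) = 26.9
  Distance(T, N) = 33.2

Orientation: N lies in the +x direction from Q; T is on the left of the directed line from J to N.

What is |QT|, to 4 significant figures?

53.12

Q is at the origin; QN is horizontal with |QN| = 46.6 and N in +x, so N = (46.6, 0). QJ runs at 41.3° with |QJ| = 26.3, so J = (19.76, 17.36). T is determined by |JT| = 26.9 and |TN| = 33.2 together: it lies at the intersection of circle(J, 26.9) and circle(N, 33.2). With |JN| = 31.97, the foot of the radical line on JN is 10.06 from J and the perpendicular offset is √(26.9² − 10.06²) = 24.95. Taking the left-of-JN solution: T = (41.75, 32.84).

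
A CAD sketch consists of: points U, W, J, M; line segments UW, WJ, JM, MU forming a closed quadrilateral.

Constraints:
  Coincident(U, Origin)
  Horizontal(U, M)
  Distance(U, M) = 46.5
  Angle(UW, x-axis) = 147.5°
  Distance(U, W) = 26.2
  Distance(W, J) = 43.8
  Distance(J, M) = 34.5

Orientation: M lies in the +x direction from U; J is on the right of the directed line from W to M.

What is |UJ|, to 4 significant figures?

17.66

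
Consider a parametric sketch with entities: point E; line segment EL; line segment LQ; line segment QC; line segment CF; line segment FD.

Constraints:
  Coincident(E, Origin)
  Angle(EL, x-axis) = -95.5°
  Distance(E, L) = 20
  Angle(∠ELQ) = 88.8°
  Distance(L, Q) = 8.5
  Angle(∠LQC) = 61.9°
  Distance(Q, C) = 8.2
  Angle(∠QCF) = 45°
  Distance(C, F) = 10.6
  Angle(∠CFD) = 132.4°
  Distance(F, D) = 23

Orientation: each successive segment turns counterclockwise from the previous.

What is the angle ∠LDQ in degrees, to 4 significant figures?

18.44°

E is at the origin; EL runs at -95.5° with length 20.0, so L = (-1.917, -19.91). ∠ELQ = 88.8° gives LQ at -4.300° from the x-axis; with |LQ| = 8.5, Q = (6.559, -20.55). ∠LQC = 61.9° gives QC at 113.8° from the x-axis; with |QC| = 8.2, C = (3.250, -13.04). ∠QCF = 45.0° gives CF at -111.2° from the x-axis; with |CF| = 10.6, F = (-0.5831, -22.93). ∠CFD = 132.4° gives FD at -63.60° from the x-axis; with |FD| = 23.0, D = (9.643, -43.53). Then cos ∠LDQ = DL·DQ / (|DL||DQ|), giving 18.44°.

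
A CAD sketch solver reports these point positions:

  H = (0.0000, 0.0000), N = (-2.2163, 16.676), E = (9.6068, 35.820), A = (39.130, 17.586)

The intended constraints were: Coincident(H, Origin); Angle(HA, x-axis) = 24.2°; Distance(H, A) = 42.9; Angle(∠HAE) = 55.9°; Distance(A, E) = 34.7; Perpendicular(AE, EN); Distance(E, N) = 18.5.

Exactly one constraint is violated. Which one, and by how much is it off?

Distance(E, N) = 18.5 — off by 4.00.

H = (0.00, 0.00) ✓; HA at 24.20° ✓; |HA| = 42.90 ✓; ∠HAE = 55.90° ✓; |AE| = 34.70 ✓; ∠(AE, EN) = 90.00° ✓; |EN| = 22.50 ✗.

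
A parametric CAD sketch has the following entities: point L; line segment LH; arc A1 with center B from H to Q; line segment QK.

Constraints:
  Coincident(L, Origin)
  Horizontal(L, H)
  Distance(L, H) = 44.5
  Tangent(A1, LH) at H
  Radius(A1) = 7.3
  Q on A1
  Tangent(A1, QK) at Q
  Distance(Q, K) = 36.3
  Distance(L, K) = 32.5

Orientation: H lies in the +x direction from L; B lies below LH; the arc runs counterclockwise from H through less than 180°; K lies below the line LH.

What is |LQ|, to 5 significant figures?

39.200

L is at the origin; LH is horizontal with |LH| = 44.5 and H on the +x side, so H = (44.500, 0.0000). The tangent condition forces BH to be normal to LH, so B = H + (0, -7.3) = (44.500, -7.3000). Since BQ ⟂ QK (tangency), |BK| = √(7.3² + 36.3²) = 37.027 regardless of where Q sits on A1. So K lies on both circle(L, 32.5) and circle(B, 37.027); the below-LH intersection is K = (14.545, -29.064). Q is the foot of the tangent from K: Q = (39.129, -2.3560).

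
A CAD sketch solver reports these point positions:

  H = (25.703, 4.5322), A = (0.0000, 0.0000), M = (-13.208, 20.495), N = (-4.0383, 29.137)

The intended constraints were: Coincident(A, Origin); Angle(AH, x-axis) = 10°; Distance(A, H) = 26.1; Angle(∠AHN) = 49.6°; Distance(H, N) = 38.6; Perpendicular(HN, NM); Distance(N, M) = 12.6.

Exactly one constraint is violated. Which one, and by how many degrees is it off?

Perpendicular(HN, NM) — off by 7.10°.

A = (0.00, 0.00) ✓; AH at 10.00° ✓; |AH| = 26.10 ✓; ∠AHN = 49.60° ✓; |HN| = 38.60 ✓; ∠(HN, NM) = 82.90° ✗; |NM| = 12.60 ✓.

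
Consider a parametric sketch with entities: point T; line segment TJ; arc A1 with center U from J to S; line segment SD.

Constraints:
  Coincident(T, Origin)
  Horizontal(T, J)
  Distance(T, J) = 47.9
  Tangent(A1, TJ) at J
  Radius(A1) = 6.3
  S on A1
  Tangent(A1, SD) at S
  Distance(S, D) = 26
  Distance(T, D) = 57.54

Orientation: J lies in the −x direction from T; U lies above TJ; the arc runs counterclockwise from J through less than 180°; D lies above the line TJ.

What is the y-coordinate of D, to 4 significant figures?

33.04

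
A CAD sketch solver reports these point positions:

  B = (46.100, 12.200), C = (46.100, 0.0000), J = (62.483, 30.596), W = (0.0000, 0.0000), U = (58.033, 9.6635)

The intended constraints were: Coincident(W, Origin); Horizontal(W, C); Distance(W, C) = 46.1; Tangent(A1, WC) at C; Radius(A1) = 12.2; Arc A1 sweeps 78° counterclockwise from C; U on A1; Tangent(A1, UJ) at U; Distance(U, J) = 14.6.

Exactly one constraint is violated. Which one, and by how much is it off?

Distance(U, J) = 14.6 — off by 6.80.

W = (0.00, 0.00) ✓; W.y = 0.00, C.y = 0.00 ✓; |WC| = 46.10 ✓; ∠(BC, CW) = 90.00° ✓; |BC| = 12.20 ✓; bearing(B→U) − bearing(B→C) = 78.00° ✓; |BU| = 12.20 ✓; ∠(BU, UJ) = 90.00° ✓; |UJ| = 21.40 ✗.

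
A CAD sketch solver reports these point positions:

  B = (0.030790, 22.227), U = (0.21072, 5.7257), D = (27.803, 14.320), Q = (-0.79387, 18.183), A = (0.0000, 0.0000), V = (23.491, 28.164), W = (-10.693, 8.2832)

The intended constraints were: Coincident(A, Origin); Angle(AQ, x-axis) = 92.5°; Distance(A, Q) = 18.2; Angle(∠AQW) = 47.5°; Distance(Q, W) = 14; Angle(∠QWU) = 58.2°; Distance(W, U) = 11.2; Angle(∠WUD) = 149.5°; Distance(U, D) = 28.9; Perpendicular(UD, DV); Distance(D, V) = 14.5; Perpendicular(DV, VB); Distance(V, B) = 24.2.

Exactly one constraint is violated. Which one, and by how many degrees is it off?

Perpendicular(DV, VB) — off by 3.10°.

A = (0.00, 0.00) ✓; AQ at 92.50° ✓; |AQ| = 18.20 ✓; ∠AQW = 47.50° ✓; |QW| = 14.00 ✓; ∠QWU = 58.20° ✓; |WU| = 11.20 ✓; ∠WUD = 149.5° ✓; |UD| = 28.90 ✓; ∠(UD, DV) = 90.00° ✓; |DV| = 14.50 ✓; ∠(DV, VB) = 86.90° ✗; |VB| = 24.20 ✓.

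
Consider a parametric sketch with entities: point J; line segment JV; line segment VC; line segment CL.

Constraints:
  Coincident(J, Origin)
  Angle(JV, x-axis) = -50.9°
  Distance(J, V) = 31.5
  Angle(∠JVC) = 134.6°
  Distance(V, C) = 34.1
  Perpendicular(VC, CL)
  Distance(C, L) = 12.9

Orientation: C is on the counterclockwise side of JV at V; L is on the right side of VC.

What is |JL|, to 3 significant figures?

66.4

∠JVC = 134.6°, so VC runs at -50.9° + (180° − 134.6°) = -5.50° from the x-axis; with |VC| = 34.1, C = V + 34.1·(cos -5.50°, sin -5.50°) = (53.8, -27.7). VC ⟂ CL; with |CL| = 12.9 on the right of VC, L = C + 12.9·(-0.0958, -0.995) = (52.6, -40.6). Then |JL| = |L − J| = 66.4.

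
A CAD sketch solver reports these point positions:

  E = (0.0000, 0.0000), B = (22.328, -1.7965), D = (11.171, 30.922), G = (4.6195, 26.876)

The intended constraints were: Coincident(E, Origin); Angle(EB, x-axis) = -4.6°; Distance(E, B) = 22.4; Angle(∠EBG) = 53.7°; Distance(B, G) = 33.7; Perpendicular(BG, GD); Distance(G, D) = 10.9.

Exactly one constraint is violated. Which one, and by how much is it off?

Distance(G, D) = 10.9 — off by 3.20.

E = (0.00, 0.00) ✓; EB at -4.600° ✓; |EB| = 22.40 ✓; ∠EBG = 53.70° ✓; |BG| = 33.70 ✓; ∠(BG, GD) = 90.00° ✓; |GD| = 7.700 ✗.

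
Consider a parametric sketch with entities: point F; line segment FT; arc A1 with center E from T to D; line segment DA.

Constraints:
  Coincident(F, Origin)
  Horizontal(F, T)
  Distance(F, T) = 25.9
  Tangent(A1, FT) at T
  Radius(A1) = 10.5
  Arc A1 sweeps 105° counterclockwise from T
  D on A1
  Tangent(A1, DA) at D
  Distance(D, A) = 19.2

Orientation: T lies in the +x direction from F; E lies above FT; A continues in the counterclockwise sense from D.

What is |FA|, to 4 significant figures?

44.43

F is at the origin; FT is horizontal with |FT| = 25.9 and T on the +x side, so T = (25.90, 0.000). Tangency of A1 to FT means the radius ET is perpendicular to FT, so E = T + (0, 10.5) = (25.90, 10.50). On A1, T sits at bearing -90° from E; a 105° counterclockwise sweep puts D at bearing 15°, so D = E + 10.5·(cos 15°, sin 15°) = (36.04, 13.22). The tangent condition forces ED to be normal to DA, so DA runs along (−sin 15°, cos 15°); with |DA| = 19.2, A = (31.07, 31.76). Then |FA| = |A − F| = 44.43.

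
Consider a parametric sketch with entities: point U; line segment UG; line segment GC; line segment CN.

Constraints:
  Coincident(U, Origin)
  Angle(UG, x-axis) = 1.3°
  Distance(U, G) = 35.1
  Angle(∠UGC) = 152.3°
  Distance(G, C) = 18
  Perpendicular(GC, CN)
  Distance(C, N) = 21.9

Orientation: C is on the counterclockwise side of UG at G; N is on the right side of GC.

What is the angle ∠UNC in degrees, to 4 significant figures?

52.09°

U is at the origin; UG runs at 1.3° with length 35.1, so G = 35.1·(cos 1.3°, sin 1.3°) = (35.09, 0.7963). ∠UGC = 152.3°, so GC runs at 1.3° + (180° − 152.3°) = 29.00° from the x-axis; with |GC| = 18.0, C = G + 18.0·(cos 29.00°, sin 29.00°) = (50.83, 9.523). The perpendicularity gives CN at right angles to GC; with |CN| = 21.9 on the right of GC, N = C + 21.9·(0.4848, -0.8746) = (61.45, -9.631). Then cos ∠UNC = NU·NC / (|NU||NC|), giving 52.09°.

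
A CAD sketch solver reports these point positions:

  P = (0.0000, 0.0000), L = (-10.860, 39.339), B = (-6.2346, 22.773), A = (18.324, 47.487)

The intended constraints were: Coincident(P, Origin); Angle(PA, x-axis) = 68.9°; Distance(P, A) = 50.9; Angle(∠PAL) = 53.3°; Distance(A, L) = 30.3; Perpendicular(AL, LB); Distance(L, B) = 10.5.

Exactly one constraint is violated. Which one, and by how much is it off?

Distance(L, B) = 10.5 — off by 6.70.

P = (0.00, 0.00) ✓; PA at 68.90° ✓; |PA| = 50.90 ✓; ∠PAL = 53.30° ✓; |AL| = 30.30 ✓; ∠(AL, LB) = 90.00° ✓; |LB| = 17.20 ✗.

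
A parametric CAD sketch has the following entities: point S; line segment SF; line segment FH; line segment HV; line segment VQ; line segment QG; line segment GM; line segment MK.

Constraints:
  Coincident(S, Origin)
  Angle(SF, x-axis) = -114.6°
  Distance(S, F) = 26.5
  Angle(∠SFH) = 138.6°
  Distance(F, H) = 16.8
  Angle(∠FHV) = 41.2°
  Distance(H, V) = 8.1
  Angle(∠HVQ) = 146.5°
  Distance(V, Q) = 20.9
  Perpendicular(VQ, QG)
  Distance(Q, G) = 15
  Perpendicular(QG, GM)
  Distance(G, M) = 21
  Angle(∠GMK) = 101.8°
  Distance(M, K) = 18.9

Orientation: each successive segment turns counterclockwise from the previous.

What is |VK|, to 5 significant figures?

5.2892

S is at the origin; SF runs at -114.6° with length 26.5, so F = (-11.031, -24.095). ∠SFH = 138.6° gives FH at -73.200° from the x-axis; with |FH| = 16.8, H = (-6.1757, -40.178). ∠FHV = 41.2° gives HV at 65.600° from the x-axis; with |HV| = 8.1, V = (-2.8296, -32.801). ∠HVQ = 146.5° gives VQ at 99.100° from the x-axis; with |VQ| = 20.9, Q = (-6.1351, -12.164). The perpendicularity gives QG at right angles to VQ, so QG runs at -170.90°; with |QG| = 15.0, G = (-20.946, -14.537). QG is perpendicular to GM, so GM runs at -80.900°; with |GM| = 21.0, M = (-17.625, -35.272). ∠GMK = 101.8° gives MK at -2.7000° from the x-axis; with |MK| = 18.9, K = (1.2541, -36.163). Then |VK| = |K − V| = 5.2892.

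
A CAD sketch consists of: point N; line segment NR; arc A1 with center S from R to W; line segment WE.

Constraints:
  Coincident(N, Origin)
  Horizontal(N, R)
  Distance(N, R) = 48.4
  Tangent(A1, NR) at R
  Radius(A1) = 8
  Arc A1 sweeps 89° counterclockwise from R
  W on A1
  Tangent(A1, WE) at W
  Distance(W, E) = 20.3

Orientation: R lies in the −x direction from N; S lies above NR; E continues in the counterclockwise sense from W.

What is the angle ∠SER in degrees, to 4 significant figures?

5.985°

On A1, R sits at bearing -90° from S; an 89° counterclockwise sweep puts W at bearing -1°, so W = S + 8.0·(cos -1°, sin -1°) = (-40.40, 7.860). Since A1 is tangent to WE there, SW ⟂ WE, so WE runs along (−sin -1°, cos -1°); with |WE| = 20.3, E = (-40.05, 28.16). Then cos ∠SER = ES·ER / (|ES||ER|), giving 5.985°.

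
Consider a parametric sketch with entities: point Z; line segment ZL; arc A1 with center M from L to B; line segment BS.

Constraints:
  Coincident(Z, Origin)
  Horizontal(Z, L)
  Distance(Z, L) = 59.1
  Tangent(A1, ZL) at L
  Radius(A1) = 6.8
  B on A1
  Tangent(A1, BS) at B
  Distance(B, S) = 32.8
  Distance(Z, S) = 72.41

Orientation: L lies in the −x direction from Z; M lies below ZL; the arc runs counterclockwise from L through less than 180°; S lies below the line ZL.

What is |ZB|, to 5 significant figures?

66.280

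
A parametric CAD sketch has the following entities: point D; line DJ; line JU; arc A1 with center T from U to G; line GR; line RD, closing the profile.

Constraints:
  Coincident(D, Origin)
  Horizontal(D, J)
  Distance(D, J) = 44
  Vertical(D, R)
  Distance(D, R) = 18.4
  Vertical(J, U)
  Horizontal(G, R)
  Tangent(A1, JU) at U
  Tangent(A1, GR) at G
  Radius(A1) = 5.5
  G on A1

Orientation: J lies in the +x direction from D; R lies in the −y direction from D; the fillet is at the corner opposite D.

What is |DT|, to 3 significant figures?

40.6

DR is vertical with |DR| = 18.4 and R on the −y side, so R = (0.00, -18.4). The virtual corner opposite D is at (44.0, -18.4). Since A1 is tangent to JU there, TU ⟂ JU and since A1 is tangent to GR there, TG ⟂ GR, with radius 5.5, so the center T sits 5.5 in from both sides at T = (38.5, -12.9). Then |DT| = |T − D| = 40.6.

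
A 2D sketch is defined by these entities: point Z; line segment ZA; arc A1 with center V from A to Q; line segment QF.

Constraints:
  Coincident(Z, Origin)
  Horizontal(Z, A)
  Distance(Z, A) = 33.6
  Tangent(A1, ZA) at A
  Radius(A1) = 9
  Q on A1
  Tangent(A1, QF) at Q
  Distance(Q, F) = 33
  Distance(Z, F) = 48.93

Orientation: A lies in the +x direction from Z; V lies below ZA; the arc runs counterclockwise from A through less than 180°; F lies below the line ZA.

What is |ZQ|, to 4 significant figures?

26.23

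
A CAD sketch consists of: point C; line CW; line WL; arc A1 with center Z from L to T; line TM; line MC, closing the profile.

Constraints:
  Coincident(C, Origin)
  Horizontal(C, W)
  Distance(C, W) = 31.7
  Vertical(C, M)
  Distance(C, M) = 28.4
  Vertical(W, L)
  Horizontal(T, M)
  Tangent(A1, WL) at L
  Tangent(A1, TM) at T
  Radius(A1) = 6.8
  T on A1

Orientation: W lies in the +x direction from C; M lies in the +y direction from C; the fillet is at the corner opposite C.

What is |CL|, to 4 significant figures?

38.36

C is at the origin; C and W share the same y with |CW| = 31.7 and W on the +x side, so W = (31.70, 0.000). C and M share the same x with |CM| = 28.4 and M on the +y side, so M = (0.000, 28.40). The virtual corner opposite C is at (31.70, 28.40). A1 meets WL tangentially, so ZL is at right angles to WL and tangency of A1 to TM means the radius ZT is perpendicular to TM, with radius 6.8, so the center Z sits 6.8 in from both sides at Z = (24.90, 21.60). That places the tangent points at L = (31.70, 21.60) on WL and T = (24.90, 28.40) on TM. Then |CL| = |L − C| = 38.36.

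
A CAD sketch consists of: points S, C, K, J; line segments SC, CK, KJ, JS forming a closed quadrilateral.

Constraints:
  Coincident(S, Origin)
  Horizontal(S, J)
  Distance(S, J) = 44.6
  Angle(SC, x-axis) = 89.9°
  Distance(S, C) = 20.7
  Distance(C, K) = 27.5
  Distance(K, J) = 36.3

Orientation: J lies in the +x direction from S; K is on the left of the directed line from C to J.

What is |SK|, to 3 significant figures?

40.1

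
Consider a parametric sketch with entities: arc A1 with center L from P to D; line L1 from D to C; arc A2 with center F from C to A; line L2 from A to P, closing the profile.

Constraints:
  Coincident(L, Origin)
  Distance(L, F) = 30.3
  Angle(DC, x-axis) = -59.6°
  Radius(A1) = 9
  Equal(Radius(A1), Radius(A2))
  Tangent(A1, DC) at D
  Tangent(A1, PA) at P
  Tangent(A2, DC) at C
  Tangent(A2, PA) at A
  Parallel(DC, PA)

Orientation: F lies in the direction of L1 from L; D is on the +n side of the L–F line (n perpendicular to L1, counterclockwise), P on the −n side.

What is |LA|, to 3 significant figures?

31.6

The slot axis is L1's direction at -59.6°, so u = (cos -59.6°, sin -59.6°) = (0.506, -0.863) and n = (−sin -59.6°, cos -59.6°) = (0.863, 0.506). L is at the origin and F lies 30.3 along u from L, so F = 30.3·u = (15.3, -26.1). Tangency of A1 to both parallel lines with radius 9.0 puts D and P at L ± 9.0·n: D = (7.76, 4.55), P = (-7.76, -4.55). Equal radii place C and A the same way about F: C = F + 9.0·n = (23.1, -21.6), A = F − 9.0·n = (7.57, -30.7). Then |LA| = |A − L| = 31.6.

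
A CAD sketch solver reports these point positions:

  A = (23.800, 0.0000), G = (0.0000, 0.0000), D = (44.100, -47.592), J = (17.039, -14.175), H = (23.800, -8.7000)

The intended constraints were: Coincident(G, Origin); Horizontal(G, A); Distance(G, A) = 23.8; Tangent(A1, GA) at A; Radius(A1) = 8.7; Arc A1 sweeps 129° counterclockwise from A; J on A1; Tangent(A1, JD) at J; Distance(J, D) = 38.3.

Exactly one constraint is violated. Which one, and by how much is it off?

Distance(J, D) = 38.3 — off by 4.70.

G = (0.00, 0.00) ✓; G.y = 0.00, A.y = 0.00 ✓; |GA| = 23.80 ✓; ∠(HA, AG) = 90.00° ✓; |HA| = 8.700 ✓; bearing(H→J) − bearing(H→A) = 129.0° ✓; |HJ| = 8.700 ✓; ∠(HJ, JD) = 90.00° ✓; |JD| = 43.00 ✗.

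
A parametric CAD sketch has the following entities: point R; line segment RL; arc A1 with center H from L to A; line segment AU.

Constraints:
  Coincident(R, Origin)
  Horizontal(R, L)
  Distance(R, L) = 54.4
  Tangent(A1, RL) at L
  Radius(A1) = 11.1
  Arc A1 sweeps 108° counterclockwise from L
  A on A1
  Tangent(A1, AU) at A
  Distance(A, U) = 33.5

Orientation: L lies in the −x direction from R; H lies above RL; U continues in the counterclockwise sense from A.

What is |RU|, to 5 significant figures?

71.339

R is at the origin; RL is horizontal with |RL| = 54.4 and L on the −x side, so L = (-54.400, 0.0000). A1 meets RL tangentially, so HL is at right angles to RL, so H = L + (0, 11.1) = (-54.400, 11.100). On A1, L sits at bearing -90° from H; a 108° counterclockwise sweep puts A at bearing 18°, so A = H + 11.1·(cos 18°, sin 18°) = (-43.843, 14.530). Tangency of A1 to AU means the radius HA is perpendicular to AU, so AU runs along (−sin 18°, cos 18°); with |AU| = 33.5, U = (-54.195, 46.390). Then |RU| = |U − R| = 71.339.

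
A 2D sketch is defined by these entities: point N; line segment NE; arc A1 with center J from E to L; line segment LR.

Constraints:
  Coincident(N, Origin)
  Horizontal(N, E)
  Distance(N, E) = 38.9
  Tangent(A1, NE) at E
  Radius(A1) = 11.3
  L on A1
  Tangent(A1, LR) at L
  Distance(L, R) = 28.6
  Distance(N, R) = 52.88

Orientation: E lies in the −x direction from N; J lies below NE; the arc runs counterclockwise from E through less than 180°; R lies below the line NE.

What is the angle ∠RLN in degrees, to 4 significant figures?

76.90°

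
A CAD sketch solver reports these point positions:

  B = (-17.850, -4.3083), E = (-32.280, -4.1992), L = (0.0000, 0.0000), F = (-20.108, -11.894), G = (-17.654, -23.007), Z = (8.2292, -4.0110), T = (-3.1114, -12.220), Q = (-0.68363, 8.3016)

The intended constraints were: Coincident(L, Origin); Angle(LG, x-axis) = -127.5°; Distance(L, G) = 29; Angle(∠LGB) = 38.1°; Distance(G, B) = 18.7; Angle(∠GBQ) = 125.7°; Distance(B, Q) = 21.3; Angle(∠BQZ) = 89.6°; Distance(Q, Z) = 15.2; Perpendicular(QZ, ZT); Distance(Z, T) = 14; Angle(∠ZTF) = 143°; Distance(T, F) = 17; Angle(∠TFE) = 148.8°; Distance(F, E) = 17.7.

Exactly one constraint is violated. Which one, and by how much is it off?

Distance(F, E) = 17.7 — off by 3.30.

L = (0.00, 0.00) ✓; LG at -127.5° ✓; |LG| = 29.00 ✓; ∠LGB = 38.10° ✓; |GB| = 18.70 ✓; ∠GBQ = 125.7° ✓; |BQ| = 21.30 ✓; ∠BQZ = 89.60° ✓; |QZ| = 15.20 ✓; ∠(QZ, ZT) = 90.00° ✓; |ZT| = 14.00 ✓; ∠ZTF = 143.0° ✓; |TF| = 17.00 ✓; ∠TFE = 148.8° ✓; |FE| = 14.40 ✗.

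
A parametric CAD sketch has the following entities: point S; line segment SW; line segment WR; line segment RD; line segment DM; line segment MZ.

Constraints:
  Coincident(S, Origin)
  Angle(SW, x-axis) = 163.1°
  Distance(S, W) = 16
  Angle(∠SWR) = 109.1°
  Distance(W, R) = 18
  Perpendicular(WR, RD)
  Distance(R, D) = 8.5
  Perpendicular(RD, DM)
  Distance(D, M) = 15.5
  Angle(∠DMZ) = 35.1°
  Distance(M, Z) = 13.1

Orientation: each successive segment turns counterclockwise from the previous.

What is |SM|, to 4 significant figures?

10.18

S is at the origin; SW runs at 163.1° with length 16.0, so W = (-15.31, 4.651). ∠SWR = 109.1° gives WR at -126.0° from the x-axis; with |WR| = 18.0, R = (-25.89, -9.911). WR ⟂ RD, so RD runs at -36.00°; with |RD| = 8.5, D = (-19.01, -14.91). The perpendicularity gives DM at right angles to RD, so DM runs at 54.00°; with |DM| = 15.5, M = (-9.902, -2.367). Then |SM| = |M − S| = 10.18.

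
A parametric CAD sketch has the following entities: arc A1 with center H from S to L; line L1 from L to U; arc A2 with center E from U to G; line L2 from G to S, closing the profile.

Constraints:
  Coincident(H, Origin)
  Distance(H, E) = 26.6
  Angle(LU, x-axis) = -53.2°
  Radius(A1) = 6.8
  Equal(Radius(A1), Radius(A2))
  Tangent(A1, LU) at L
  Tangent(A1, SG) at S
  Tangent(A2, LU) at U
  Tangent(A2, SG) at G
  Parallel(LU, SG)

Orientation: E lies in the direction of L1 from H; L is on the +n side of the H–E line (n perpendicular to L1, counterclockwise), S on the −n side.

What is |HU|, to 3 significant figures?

27.5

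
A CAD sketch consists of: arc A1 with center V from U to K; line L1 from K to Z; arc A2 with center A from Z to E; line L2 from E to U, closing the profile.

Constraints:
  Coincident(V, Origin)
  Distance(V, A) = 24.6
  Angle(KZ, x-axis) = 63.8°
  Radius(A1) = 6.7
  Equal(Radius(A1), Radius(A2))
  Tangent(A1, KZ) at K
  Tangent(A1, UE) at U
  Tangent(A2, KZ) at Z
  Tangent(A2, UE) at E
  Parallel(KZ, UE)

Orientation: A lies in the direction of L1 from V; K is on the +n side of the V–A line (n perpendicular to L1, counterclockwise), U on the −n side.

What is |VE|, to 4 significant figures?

25.50

Tangency of A1 to both parallel lines with radius 6.7 puts K and U at V ± 6.7·n: K = (-6.012, 2.958), U = (6.012, -2.958). Equal radii place Z and E the same way about A: Z = A + 6.7·n = (4.849, 25.03), E = A − 6.7·n = (16.87, 19.11). Then |VE| = |E − V| = 25.50.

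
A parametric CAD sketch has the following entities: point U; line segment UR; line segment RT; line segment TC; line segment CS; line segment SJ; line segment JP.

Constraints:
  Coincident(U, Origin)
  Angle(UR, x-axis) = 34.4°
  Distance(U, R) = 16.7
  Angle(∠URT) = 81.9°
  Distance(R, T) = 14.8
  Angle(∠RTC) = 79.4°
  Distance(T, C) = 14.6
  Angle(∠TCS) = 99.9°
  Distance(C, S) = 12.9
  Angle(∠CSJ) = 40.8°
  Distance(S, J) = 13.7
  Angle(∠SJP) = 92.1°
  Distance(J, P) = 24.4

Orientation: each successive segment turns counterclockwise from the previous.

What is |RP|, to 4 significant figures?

35.07

∠CSJ = 40.8° gives SJ at 92.40° from the x-axis; with |SJ| = 13.7, J = (3.271, 12.96). ∠SJP = 92.1° gives JP at -179.7° from the x-axis; with |JP| = 24.4, P = (-21.13, 12.83). Then |RP| = |P − R| = 35.07.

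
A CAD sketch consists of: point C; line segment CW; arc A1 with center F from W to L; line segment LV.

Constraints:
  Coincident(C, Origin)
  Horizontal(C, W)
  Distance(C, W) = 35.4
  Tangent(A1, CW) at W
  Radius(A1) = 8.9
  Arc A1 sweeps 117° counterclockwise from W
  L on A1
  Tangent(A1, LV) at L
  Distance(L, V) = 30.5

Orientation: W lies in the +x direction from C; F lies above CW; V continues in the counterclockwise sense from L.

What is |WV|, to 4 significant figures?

40.55

C is at the origin; C and W share the same y with |CW| = 35.4 and W on the +x side, so W = (35.40, 0.000). A1 meets CW tangentially, so FW is at right angles to CW, so F = W + (0, 8.9) = (35.40, 8.900). On A1, W sits at bearing -90° from F; a 117° counterclockwise sweep puts L at bearing 27°, so L = F + 8.9·(cos 27°, sin 27°) = (43.33, 12.94). The tangent condition forces FL to be normal to LV, so LV runs along (−sin 27°, cos 27°); with |LV| = 30.5, V = (29.48, 40.12). Then |WV| = |V − W| = 40.55.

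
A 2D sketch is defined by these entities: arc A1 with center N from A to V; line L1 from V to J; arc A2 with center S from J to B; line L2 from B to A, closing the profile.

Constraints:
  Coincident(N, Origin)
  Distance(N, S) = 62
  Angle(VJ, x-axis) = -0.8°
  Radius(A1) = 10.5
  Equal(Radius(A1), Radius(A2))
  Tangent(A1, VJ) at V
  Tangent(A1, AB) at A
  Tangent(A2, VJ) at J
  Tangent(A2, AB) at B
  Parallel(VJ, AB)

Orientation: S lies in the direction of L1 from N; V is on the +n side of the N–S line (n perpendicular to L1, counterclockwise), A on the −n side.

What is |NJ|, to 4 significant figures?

62.88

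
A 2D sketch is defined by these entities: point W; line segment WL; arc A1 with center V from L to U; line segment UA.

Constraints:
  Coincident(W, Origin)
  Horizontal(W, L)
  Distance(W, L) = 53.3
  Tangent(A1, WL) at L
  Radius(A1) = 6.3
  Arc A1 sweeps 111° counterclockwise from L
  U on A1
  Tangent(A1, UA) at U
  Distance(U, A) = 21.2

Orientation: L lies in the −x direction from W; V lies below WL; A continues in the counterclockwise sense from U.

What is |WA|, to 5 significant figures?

58.861

W is at the origin; WL is horizontal with |WL| = 53.3 and L on the −x side, so L = (-53.300, 0.0000). A1 meets WL tangentially, so VL is at right angles to WL, so V = L + (0, -6.3) = (-53.300, -6.3000). On A1, L sits at bearing 90° from V; a 111° counterclockwise sweep puts U at bearing 201°, so U = V + 6.3·(cos 201°, sin 201°) = (-59.182, -8.5577). A1 meets UA tangentially, so VU is at right angles to UA, so UA runs along (−sin 201°, cos 201°); with |UA| = 21.2, A = (-51.584, -28.350). Then |WA| = |A − W| = 58.861.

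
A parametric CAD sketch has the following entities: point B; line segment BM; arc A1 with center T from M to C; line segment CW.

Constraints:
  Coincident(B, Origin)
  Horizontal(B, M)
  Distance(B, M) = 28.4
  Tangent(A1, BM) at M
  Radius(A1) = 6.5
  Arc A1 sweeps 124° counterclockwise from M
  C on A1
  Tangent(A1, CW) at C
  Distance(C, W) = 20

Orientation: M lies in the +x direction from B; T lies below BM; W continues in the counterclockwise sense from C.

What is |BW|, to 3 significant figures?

43.4

On A1, M sits at bearing 90° from T; a 124° counterclockwise sweep puts C at bearing 214°, so C = T + 6.5·(cos 214°, sin 214°) = (23.0, -10.1). A1 meets CW tangentially, so TC is at right angles to CW, so CW runs along (−sin 214°, cos 214°); with |CW| = 20.0, W = (34.2, -26.7). Then |BW| = |W − B| = 43.4.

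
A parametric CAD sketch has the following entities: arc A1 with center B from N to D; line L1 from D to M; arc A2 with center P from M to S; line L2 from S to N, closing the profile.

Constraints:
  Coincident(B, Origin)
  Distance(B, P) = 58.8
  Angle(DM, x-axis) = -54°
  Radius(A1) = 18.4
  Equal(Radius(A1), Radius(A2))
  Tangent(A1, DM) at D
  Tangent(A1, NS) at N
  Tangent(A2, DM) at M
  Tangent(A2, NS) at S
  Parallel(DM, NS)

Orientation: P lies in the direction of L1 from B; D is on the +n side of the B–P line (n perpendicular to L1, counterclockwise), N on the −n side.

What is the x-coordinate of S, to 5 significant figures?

19.676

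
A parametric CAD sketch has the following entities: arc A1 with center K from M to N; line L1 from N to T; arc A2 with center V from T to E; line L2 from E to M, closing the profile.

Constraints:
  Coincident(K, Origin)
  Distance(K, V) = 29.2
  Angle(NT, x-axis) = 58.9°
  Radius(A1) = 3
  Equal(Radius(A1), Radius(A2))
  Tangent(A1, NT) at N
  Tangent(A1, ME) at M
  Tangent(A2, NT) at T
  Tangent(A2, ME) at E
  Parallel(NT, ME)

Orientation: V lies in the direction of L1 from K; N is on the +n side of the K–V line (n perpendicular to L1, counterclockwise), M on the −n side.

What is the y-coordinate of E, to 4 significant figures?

23.45

The slot axis is L1's direction at 58.9°, so u = (cos 58.9°, sin 58.9°) = (0.5165, 0.8563) and n = (−sin 58.9°, cos 58.9°) = (-0.8563, 0.5165). K is at the origin and V lies 29.2 along u from K, so V = 29.2·u = (15.08, 25.00). Tangency of A1 to both parallel lines with radius 3.0 puts N and M at K ± 3.0·n: N = (-2.569, 1.550), M = (2.569, -1.550). Equal radii place T and E the same way about V: T = V + 3.0·n = (12.51, 26.55), E = V − 3.0·n = (17.65, 23.45). So E.y = 23.45.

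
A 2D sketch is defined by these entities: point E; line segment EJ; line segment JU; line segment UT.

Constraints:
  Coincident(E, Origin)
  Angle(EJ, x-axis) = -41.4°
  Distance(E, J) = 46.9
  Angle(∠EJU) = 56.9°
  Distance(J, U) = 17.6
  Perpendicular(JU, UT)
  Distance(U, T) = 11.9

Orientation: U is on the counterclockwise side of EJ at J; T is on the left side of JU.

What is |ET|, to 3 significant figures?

28.5

∠EJU = 56.9°, so JU runs at -41.4° + (180° − 56.9°) = 81.7° from the x-axis; with |JU| = 17.6, U = J + 17.6·(cos 81.7°, sin 81.7°) = (37.7, -13.6). JU ⟂ UT; with |UT| = 11.9 on the left of JU, T = U + 11.9·(-0.990, 0.144) = (25.9, -11.9). Then |ET| = |T − E| = 28.5.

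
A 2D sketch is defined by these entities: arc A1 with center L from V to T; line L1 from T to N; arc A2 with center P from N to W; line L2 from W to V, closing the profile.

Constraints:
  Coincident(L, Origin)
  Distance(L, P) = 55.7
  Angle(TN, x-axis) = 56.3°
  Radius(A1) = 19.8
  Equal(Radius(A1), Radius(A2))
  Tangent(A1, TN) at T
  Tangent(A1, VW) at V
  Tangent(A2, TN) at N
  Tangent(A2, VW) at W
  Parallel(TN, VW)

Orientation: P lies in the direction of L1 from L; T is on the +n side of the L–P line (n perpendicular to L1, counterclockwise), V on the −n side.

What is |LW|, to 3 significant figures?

59.1

The slot axis is L1's direction at 56.3°, so u = (cos 56.3°, sin 56.3°) = (0.555, 0.832) and n = (−sin 56.3°, cos 56.3°) = (-0.832, 0.555). L is at the origin and P lies 55.7 along u from L, so P = 55.7·u = (30.9, 46.3). Tangency of A1 to both parallel lines with radius 19.8 puts T and V at L ± 19.8·n: T = (-16.5, 11.0), V = (16.5, -11.0). Equal radii place N and W the same way about P: N = P + 19.8·n = (14.4, 57.3), W = P − 19.8·n = (47.4, 35.4). Then |LW| = |W − L| = 59.1.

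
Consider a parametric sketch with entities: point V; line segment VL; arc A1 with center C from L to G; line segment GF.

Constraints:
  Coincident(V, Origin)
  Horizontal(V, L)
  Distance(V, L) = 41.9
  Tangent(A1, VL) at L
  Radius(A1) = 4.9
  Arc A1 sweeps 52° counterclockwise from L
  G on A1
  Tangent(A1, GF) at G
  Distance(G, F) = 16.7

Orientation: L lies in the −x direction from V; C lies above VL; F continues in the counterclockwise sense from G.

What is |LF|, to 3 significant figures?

20.6

V is at the origin; V and L share the same y with |VL| = 41.9 and L on the −x side, so L = (-41.9, 0.00). Since A1 is tangent to VL there, CL ⟂ VL, so C = L + (0, 4.9) = (-41.9, 4.90). On A1, L sits at bearing -90° from C; a 52° counterclockwise sweep puts G at bearing -38°, so G = C + 4.9·(cos -38°, sin -38°) = (-38.0, 1.88). Tangency of A1 to GF means the radius CG is perpendicular to GF, so GF runs along (−sin -38°, cos -38°); with |GF| = 16.7, F = (-27.8, 15.0). Then |LF| = |F − L| = 20.6.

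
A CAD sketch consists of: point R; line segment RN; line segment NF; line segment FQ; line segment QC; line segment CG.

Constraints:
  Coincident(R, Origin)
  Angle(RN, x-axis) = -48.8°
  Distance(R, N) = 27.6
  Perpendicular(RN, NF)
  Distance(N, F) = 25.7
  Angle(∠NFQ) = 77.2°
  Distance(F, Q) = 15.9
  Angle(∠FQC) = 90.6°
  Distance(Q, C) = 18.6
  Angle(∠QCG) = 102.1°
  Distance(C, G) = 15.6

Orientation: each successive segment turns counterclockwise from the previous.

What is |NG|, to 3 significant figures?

5.69

R is at the origin; RN runs at -48.8° with length 27.6, so N = (18.2, -20.8). RN is perpendicular to NF, so NF runs at 41.2°; with |NF| = 25.7, F = (37.5, -3.84). ∠NFQ = 77.2° gives FQ at 144° from the x-axis; with |FQ| = 15.9, Q = (24.7, 5.51). ∠FQC = 90.6° gives QC at -127° from the x-axis; with |QC| = 18.6, C = (13.6, -9.42). ∠QCG = 102.1° gives CG at -48.7° from the x-axis; with |CG| = 15.6, G = (23.9, -21.1). Then |NG| = |G − N| = 5.69.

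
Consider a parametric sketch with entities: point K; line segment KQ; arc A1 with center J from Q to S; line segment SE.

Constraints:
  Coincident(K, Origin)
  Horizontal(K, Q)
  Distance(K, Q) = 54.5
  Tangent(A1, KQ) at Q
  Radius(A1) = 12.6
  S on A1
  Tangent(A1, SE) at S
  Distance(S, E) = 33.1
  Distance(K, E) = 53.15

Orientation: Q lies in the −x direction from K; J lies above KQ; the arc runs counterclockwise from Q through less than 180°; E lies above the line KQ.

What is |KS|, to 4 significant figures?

43.35

Checks: |JS| = 12.60 ✓; ∠(JS, SE) = 90.00° ✓; |SE| = 33.10 ✓; |KE| = 53.15 ✓.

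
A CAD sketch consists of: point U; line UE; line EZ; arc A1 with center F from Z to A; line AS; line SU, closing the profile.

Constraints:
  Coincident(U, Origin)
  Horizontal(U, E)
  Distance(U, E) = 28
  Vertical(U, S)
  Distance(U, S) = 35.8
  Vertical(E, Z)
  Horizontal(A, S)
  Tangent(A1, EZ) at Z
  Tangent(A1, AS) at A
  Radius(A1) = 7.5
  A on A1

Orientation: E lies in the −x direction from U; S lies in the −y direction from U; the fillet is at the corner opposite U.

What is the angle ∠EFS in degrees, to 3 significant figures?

125°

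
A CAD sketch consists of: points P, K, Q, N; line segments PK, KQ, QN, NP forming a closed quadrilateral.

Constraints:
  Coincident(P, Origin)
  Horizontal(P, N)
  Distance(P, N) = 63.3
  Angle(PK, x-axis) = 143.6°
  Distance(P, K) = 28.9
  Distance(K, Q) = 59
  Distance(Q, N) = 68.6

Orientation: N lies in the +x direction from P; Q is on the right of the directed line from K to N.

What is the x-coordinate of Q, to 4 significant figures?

4.308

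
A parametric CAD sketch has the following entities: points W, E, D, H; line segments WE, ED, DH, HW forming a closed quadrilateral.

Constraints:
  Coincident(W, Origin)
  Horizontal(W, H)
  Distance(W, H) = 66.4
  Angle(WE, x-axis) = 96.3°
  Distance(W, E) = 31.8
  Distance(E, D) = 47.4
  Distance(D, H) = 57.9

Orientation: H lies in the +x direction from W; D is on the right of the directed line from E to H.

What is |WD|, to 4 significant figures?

17.13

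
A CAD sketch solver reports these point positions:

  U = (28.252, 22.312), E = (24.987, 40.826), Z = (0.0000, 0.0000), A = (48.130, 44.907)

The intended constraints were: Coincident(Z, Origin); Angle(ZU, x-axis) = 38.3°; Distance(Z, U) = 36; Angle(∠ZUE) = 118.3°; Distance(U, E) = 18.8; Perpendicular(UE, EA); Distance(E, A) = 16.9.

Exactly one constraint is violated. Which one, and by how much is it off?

Distance(E, A) = 16.9 — off by 6.60.

Z = (0.00, 0.00) ✓; ZU at 38.30° ✓; |ZU| = 36.00 ✓; ∠ZUE = 118.3° ✓; |UE| = 18.80 ✓; ∠(UE, EA) = 90.00° ✓; |EA| = 23.50 ✗.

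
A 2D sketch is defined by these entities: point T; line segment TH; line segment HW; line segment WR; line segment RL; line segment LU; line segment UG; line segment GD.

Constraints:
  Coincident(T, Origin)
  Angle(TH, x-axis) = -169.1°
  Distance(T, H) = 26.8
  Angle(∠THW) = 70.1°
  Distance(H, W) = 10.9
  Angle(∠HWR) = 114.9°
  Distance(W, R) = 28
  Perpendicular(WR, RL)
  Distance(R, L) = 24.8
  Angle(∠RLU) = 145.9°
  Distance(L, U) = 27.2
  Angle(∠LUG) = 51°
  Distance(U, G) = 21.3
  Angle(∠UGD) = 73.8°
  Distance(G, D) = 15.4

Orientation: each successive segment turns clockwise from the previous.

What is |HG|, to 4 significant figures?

20.38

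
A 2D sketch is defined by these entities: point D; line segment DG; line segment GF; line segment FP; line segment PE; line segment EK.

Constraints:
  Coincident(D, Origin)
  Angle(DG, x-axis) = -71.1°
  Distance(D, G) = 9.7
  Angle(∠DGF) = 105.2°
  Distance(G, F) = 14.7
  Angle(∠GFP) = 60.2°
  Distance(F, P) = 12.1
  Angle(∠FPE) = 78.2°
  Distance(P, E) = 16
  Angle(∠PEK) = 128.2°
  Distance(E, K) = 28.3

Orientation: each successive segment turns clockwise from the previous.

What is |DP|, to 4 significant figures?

11.29

∠DGF = 105.2° gives GF at -145.9° from the x-axis; with |GF| = 14.7, F = (-9.030, -17.42). ∠GFP = 60.2° gives FP at 94.30° from the x-axis; with |FP| = 12.1, P = (-9.938, -5.352). Then |DP| = |P − D| = 11.29.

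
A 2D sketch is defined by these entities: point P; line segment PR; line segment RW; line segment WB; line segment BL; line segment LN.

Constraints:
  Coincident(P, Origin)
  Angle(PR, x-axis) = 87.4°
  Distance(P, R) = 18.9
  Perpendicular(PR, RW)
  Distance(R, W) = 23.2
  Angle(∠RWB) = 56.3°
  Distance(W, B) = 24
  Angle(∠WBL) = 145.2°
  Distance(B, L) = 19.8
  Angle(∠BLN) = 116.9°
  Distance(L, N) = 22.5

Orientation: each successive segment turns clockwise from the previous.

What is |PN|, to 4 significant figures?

26.21

P is at the origin; PR runs at 87.4° with length 18.9, so R = (0.8574, 18.88). PR ⟂ RW, so RW runs at -2.600°; with |RW| = 23.2, W = (24.03, 17.83). ∠RWB = 56.3° gives WB at -126.3° from the x-axis; with |WB| = 24.0, B = (9.825, -1.514). ∠WBL = 145.2° gives BL at -161.1° from the x-axis; with |BL| = 19.8, L = (-8.907, -7.928). ∠BLN = 116.9° gives LN at 135.8° from the x-axis; with |LN| = 22.5, N = (-25.04, 7.758). Then |PN| = |N − P| = 26.21.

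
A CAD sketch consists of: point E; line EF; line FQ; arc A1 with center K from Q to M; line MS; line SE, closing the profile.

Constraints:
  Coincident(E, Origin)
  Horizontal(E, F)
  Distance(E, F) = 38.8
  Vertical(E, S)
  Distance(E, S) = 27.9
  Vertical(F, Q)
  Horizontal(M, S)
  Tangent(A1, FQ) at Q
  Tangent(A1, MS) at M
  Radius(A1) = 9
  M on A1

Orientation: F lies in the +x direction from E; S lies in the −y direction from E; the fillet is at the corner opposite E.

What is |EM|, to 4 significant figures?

40.82

E is at the origin; EF is horizontal with |EF| = 38.8 and F on the +x side, so F = (38.80, 0.000). ES is vertical with |ES| = 27.9 and S on the −y side, so S = (0.000, -27.90). The virtual corner opposite E is at (38.80, -27.90). The tangent condition forces KQ to be normal to FQ and tangency of A1 to MS means the radius KM is perpendicular to MS, with radius 9.0, so the center K sits 9.0 in from both sides at K = (29.80, -18.90). That places the tangent points at Q = (38.80, -18.90) on FQ and M = (29.80, -27.90) on MS. Then |EM| = |M − E| = 40.82.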